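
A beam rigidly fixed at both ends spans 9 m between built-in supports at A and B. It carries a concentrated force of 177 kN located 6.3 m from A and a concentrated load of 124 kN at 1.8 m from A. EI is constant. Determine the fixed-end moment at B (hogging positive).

Take the two fixed-end moments M_A, M_B as redundants; the released structure is the simple span AB.
Simple-span end rotations at A and B under the given loads:
  at A: point load 177 at a = 6.3: Pab(L + b)/(6LEI) = 652.3/EI
  at B: point load 177 at a = 6.3: Pab(L + a)/(6LEI) = 853.1/EI
  at A: point load 124 at a = 1.8: Pab(L + b)/(6LEI) = 482.1/EI
  at B: point load 124 at a = 1.8: Pab(L + a)/(6LEI) = 321.4/EI
  θ_A0 = 1134/EI,  θ_B0 = 1174/EI
Flexibility coefficients: a unit moment at one end gives L/(3EI) there and L/(6EI) at the far end, so f₁₁ = f₂₂ = 3/EI and f₁₂ = f₂₁ = 1.5/EI.
Compatibility — zero rotation at each built-in end:
  3 M_A + 1.5 M_B = 1134
  1.5 M_A + 3 M_B = 1174
Solving the pair gives M_A = 243.2 kN·m and M_B = 269.9 kN·m (hogging).

M_B = 269.9 kN·m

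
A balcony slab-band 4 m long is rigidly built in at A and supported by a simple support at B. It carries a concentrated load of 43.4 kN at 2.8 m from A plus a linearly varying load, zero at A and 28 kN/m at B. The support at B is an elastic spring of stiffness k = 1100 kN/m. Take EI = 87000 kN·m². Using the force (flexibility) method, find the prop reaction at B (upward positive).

R_B = 11.74 kN

Remove the prop at B; the released (primary) structure is a cantilever built in at A.
Deflection at B on the released cantilever, summing each load's contribution:
  point load 43.4 at a = 2.8: Pa²(3L − a)/(6EI) = 521.7/EI
  triangular load, peak 28 at the free end: 11w₀L⁴/(120EI) = 657.1/EI
  δ_0 = 1179/EI
Flexibility coefficient — unit upward force at B: δ_{BB} = L³/(3EI) = 21.33/EI.
With EI = 87000 kN·m²: δ_0 = 0.013549 m and δ_{BB} = 0.000245 m/kN.
Compatibility — the spring shortens by R_B/k under the reaction it provides: δ_0 − R_B·δ_{BB} = R_B/k. With 1/k = 0.000909 m/kN, R_B = δ_0 / (δ_{BB} + 1/k) = 0.013549 / (0.000245 + 0.000909) = 11.74 kN.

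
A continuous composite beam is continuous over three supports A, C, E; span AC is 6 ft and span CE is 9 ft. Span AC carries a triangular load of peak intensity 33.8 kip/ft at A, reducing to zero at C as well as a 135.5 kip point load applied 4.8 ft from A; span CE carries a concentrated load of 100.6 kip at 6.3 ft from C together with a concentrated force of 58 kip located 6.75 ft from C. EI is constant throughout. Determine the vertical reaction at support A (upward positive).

Release continuity at C by inserting a hinge; the redundant is the internal moment M_C. The primary structure is two simply-supported spans AC and CE.
End slopes at the hinge C, treating each span as simply supported:
  span AC: triangular load, peak 33.8: 7w₀L³/(360EI) = 142/EI
  span AC: point load 135.5 at a = 4.8: Pab(L + a)/(6LEI) = 234.1/EI
  span CE: point load 100.6 at a = 6.3: Pab(L + b)/(6LEI) = 370.8/EI
  span CE: point load 58 at a = 6.75: Pab(L + b)/(6LEI) = 183.5/EI
  relative rotation θ_0 = (376.1 + 554.3)/EI = 930.4/EI
A unit hogging moment at C produces rotation L₁/(3EI) + L₂/(3EI) = 5/EI.
Compatibility: M_C·(L₁+L₂)/(3EI) = θ_0, giving M_C = 186.1 kip·ft (hogging).
Span AC, ΣM about A with M_C applied at C: R_C^{AC}·6 = 853.2 + 186.1, so R_C^{AC} = 173.2 kip and R_A = 236.9 − 173.2 = 63.69 kip.

R_A = 63.69 kip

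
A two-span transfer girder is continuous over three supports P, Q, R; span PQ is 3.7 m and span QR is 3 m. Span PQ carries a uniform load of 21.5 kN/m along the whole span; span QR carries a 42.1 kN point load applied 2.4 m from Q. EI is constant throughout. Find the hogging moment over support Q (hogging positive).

Insert a hinge at Q; M_Q is the redundant, and each span becomes simply supported.
Discontinuity in slope at Q on the released structure — sum the simple-span end rotations:
  span PQ: UDL 21.5: wL³/(24EI) = 45.38/EI
  span QR: point load 42.1 at a = 2.4: Pab(L + b)/(6LEI) = 12.12/EI
  relative rotation θ_0 = (45.38 + 12.12)/EI = 57.5/EI
A unit hogging moment at Q produces rotation L₁/(3EI) + L₂/(3EI) = 2.233/EI.
Slope continuity at Q: θ_0 = M_Q·2.233/EI, so M_Q = 57.5/2.233 = 25.75 kN·m (hogging).

M_Q = 25.75 kN·m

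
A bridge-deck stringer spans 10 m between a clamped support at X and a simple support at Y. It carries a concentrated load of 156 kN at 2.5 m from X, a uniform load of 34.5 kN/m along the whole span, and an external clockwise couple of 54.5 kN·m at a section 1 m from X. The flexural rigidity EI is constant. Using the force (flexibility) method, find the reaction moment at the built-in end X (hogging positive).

Choose R_Y as the redundant. The primary structure is the cantilever fixed at X.
Deflection at Y on the released cantilever, summing each load's contribution:
  point load 156 at a = 2.5: Pa²(3L − a)/(6EI) = 4469/EI
  UDL 34.5: wL⁴/(8EI) = 43125/EI
  clockwise couple 54.5 at a = 1: M₀a(2L − a)/(2EI) = 517.8/EI
  δ_0 = 48112/EI
Tip deflection under a unit load at Y: L³/(3EI) = 333.3/EI.
The prop prevents deflection at Y: R_Y = δ_0/δ_{YY} = 48112/333.3 = 144.3 kN.
Moment equilibrium about X: M_X = Σ(load moments about X) − R_Y·L = 2170 − 144.3×10 = 726.2 kN·m.

M_X = 726.2 kN·m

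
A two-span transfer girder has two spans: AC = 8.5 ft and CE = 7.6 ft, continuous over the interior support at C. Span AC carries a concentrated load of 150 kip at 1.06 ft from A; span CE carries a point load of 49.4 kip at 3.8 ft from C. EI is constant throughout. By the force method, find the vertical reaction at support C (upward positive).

Take M_C as the redundant. Released structure: two simple spans AC and CE with a hinge at C.
Rotations at C on the released spans (each span's end-slope, ×1/EI):
  span AC: point load 150 at a = 1.06: Pab(L + a)/(6LEI) = 221.7/EI
  span CE: point load 49.4 at a = 3.8: Pab(L + b)/(6LEI) = 178.3/EI
  relative rotation θ_0 = (221.7 + 178.3)/EI = 400.1/EI
A unit hogging moment at C produces rotation L₁/(3EI) + L₂/(3EI) = 5.367/EI.
Compatibility: M_C·(L₁+L₂)/(3EI) = θ_0, giving M_C = 74.55 kip·ft (hogging).
Span AC, ΣM about A with M_C applied at C: R_C^{AC}·8.5 = 159 + 74.55, so R_C^{AC} = 27.48 kip and R_A = 150 − 27.48 = 122.5 kip.
Span CE, ΣM about E: R_C^{CE}·7.6 = 187.7 + 74.55, so R_C^{CE} = 34.51 kip and R_E = 49.4 − 34.51 = 14.89 kip.
R_C = 27.48 + 34.51 = 61.99 kip.

R_C = 61.99 kip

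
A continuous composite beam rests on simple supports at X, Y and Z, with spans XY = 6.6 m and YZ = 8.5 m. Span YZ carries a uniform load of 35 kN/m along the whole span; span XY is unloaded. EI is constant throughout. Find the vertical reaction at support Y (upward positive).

Insert a hinge at Y; M_Y is the redundant, and each span becomes simply supported.
Rotations at Y on the released spans (each span's end-slope, ×1/EI):
  span YZ: UDL 35: wL³/(24EI) = 895.6/EI
  relative rotation θ_0 = (0 + 895.6)/EI = 895.6/EI
A unit hogging moment at Y produces rotation L₁/(3EI) + L₂/(3EI) = 5.033/EI.
Slope continuity at Y: θ_0 = M_Y·5.033/EI, so M_Y = 895.6/5.033 = 177.9 kN·m (hogging).
Span XY, ΣM about X with M_Y applied at Y: R_Y^{XY}·6.6 = 0 + 177.9, so R_Y^{XY} = 26.96 kN and R_X = 0 − 26.96 = -26.96 kN.
Span YZ, ΣM about Z: R_Y^{YZ}·8.5 = 1264 + 177.9, so R_Y^{YZ} = 169.7 kN and R_Z = 297.5 − 169.7 = 127.8 kN.
R_Y = 26.96 + 169.7 = 196.6 kN.

R_Y = 196.6 kN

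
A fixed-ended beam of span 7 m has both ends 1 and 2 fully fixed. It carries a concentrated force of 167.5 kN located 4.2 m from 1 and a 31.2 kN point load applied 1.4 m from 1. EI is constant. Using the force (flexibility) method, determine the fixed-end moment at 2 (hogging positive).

Release both end moments; the primary structure is a simply-supported span 12 with redundants M_1 and M_2.
End rotations of the released simple span under the applied load (×1/EI):
  at 1: point load 167.5 at a = 4.2: Pab(L + b)/(6LEI) = 459.6/EI
  at 2: point load 167.5 at a = 4.2: Pab(L + a)/(6LEI) = 525.3/EI
  at 1: point load 31.2 at a = 1.4: Pab(L + b)/(6LEI) = 73.38/EI
  at 2: point load 31.2 at a = 1.4: Pab(L + a)/(6LEI) = 48.92/EI
  θ_10 = 533/EI,  θ_20 = 574.2/EI
Flexibility coefficients: a unit moment at one end gives L/(3EI) there and L/(6EI) at the far end, so f₁₁ = f₂₂ = 2.333/EI and f₁₂ = f₂₁ = 1.167/EI.
Compatibility — zero rotation at each built-in end:
  2.333 M_1 + 1.167 M_2 = 533
  1.167 M_1 + 2.333 M_2 = 574.2
Solving the pair gives M_1 = 140.5 kN·m and M_2 = 175.8 kN·m (hogging).

M_2 = 175.8 kN·m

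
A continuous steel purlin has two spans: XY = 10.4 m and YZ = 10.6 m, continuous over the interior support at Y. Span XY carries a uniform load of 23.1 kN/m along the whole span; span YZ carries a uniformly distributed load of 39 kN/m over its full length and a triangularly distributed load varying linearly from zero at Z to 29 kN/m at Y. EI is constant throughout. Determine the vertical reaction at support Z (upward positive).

R_Z = 206.9 kN

Take M_Y as the redundant. Released structure: two simple spans XY and YZ with a hinge at Y.
Rotations at Y on the released spans (each span's end-slope, ×1/EI):
  span XY: UDL 23.1: wL³/(24EI) = 1083/EI
  span YZ: UDL 39: wL³/(24EI) = 1935/EI
  span YZ: triangular load, peak 29: w₀L³/(45EI) = 767.5/EI
  relative rotation θ_0 = (1083 + 2703)/EI = 3786/EI
A unit hogging moment at Y produces rotation L₁/(3EI) + L₂/(3EI) = 7/EI.
Compatibility: M_Y·(L₁+L₂)/(3EI) = θ_0, giving M_Y = 540.8 kN·m (hogging).
Span YZ, ΣM about Z: R_Y^{YZ}·10.6 = 3277 + 540.8, so R_Y^{YZ} = 360.2 kN and R_Z = 567.1 − 360.2 = 206.9 kN.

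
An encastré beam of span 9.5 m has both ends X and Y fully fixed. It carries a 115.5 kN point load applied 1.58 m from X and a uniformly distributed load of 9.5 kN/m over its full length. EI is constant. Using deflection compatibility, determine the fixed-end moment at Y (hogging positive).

M_Y = 96.75 kN·m

Release both end moments; the primary structure is a simply-supported span XY with redundants M_X and M_Y.
End rotations of the released simple span under the applied load (×1/EI):
  at X: point load 115.5 at a = 1.58: Pab(L + b)/(6LEI) = 441.7/EI
  at Y: point load 115.5 at a = 1.58: Pab(L + a)/(6LEI) = 281/EI
  at X: UDL 9.5: wL³/(24EI) = 339.4/EI
  at Y: UDL 9.5: wL³/(24EI) = 339.4/EI
  θ_X0 = 781.1/EI,  θ_Y0 = 620.3/EI
Flexibility coefficients: a unit moment at one end gives L/(3EI) there and L/(6EI) at the far end, so f₁₁ = f₂₂ = 3.167/EI and f₁₂ = f₂₁ = 1.583/EI.
Compatibility — zero rotation at each built-in end:
  3.167 M_X + 1.583 M_Y = 781.1
  1.583 M_X + 3.167 M_Y = 620.3
Solving the pair gives M_X = 198.3 kN·m and M_Y = 96.75 kN·m (hogging).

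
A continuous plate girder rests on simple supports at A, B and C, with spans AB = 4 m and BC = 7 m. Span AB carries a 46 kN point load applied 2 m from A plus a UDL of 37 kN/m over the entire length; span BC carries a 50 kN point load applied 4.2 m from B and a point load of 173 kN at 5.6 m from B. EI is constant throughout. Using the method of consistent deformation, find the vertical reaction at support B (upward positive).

Release continuity at B by inserting a hinge; the redundant is the internal moment M_B. The primary structure is two simply-supported spans AB and BC.
Rotations at B on the released spans (each span's end-slope, ×1/EI):
  span AB: point load 46 at a = 2: Pab(L + a)/(6LEI) = 46/EI
  span AB: UDL 37: wL³/(24EI) = 98.67/EI
  span BC: point load 50 at a = 4.2: Pab(L + b)/(6LEI) = 137.2/EI
  span BC: point load 173 at a = 5.6: Pab(L + b)/(6LEI) = 271.3/EI
  relative rotation θ_0 = (144.7 + 408.5)/EI = 553.1/EI
A unit hogging moment at B produces rotation L₁/(3EI) + L₂/(3EI) = 3.667/EI.
Slope continuity at B: θ_0 = M_B·3.667/EI, so M_B = 553.1/3.667 = 150.9 kN·m (hogging).
Span AB, ΣM about A with M_B applied at B: R_B^{AB}·4 = 388 + 150.9, so R_B^{AB} = 134.7 kN and R_A = 194 − 134.7 = 59.29 kN.
Span BC, ΣM about C: R_B^{BC}·7 = 382.2 + 150.9, so R_B^{BC} = 76.15 kN and R_C = 223 − 76.15 = 146.8 kN.
R_B = 134.7 + 76.15 = 210.9 kN.

R_B = 210.9 kN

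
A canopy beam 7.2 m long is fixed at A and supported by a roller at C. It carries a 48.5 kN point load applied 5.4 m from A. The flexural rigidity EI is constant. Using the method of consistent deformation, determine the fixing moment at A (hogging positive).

M_A = 40.92 kN·m

Choose R_C as the redundant. The primary structure is the cantilever fixed at A.
Free-end deflection of the primary structure under the applied loading (downward +):
  point load 48.5 at a = 5.4: Pa²(3L − a)/(6EI) = 3819/EI
Tip deflection under a unit load at C: L³/(3EI) = 124.4/EI.
Compatibility at C: δ_0 − R_C·δ_{CC} = 0, so R_C = 3819/124.4 = 30.69 kN.
Moment equilibrium about A: M_A = Σ(load moments about A) − R_C·L = 261.9 − 30.69×7.2 = 40.92 kN·m.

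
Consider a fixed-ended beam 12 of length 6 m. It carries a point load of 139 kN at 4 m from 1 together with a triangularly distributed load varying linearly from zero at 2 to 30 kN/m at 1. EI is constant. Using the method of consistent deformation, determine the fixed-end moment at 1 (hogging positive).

Take the two fixed-end moments M_1, M_2 as redundants; the released structure is the simple span 12.
End rotations of the released simple span under the applied load (×1/EI):
  at 1: point load 139 at a = 4: Pab(L + b)/(6LEI) = 247.1/EI
  at 2: point load 139 at a = 4: Pab(L + a)/(6LEI) = 308.9/EI
  at 1: triangular load, peak 30: w₀L³/(45EI) = 144/EI
  at 2: triangular load, peak 30: 7w₀L³/(360EI) = 126/EI
  θ_10 = 391.1/EI,  θ_20 = 434.9/EI
Flexibility coefficients: a unit moment at one end gives L/(3EI) there and L/(6EI) at the far end, so f₁₁ = f₂₂ = 2/EI and f₁₂ = f₂₁ = 1/EI.
Compatibility — zero rotation at each built-in end:
  2 M_1 + 1 M_2 = 391.1
  1 M_1 + 2 M_2 = 434.9
Solving the pair gives M_1 = 115.8 kN·m and M_2 = 159.6 kN·m (hogging).

M_1 = 115.8 kN·m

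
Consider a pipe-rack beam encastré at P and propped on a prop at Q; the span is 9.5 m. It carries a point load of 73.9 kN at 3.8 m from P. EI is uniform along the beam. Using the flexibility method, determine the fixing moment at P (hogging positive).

Take the reaction at Q as the redundant and release it; the primary structure is a cantilever fixed at P.
Free-end deflection of the primary structure under the applied loading (downward +):
  point load 73.9 at a = 3.8: Pa²(3L − a)/(6EI) = 4393/EI
Tip deflection under a unit load at Q: L³/(3EI) = 285.8/EI.
Compatibility at Q: δ_0 − R_Q·δ_{QQ} = 0, so R_Q = 4393/285.8 = 15.37 kN.
Moment equilibrium about P: M_P = Σ(load moments about P) − R_Q·L = 280.8 − 15.37×9.5 = 134.8 kN·m.

M_P = 134.8 kN·m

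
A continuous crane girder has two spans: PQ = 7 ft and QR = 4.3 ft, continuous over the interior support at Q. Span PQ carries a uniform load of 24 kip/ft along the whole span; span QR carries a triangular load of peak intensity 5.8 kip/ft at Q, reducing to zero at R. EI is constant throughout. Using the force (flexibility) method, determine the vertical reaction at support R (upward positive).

Take M_Q as the redundant. Released structure: two simple spans PQ and QR with a hinge at Q.
End slopes at the hinge Q, treating each span as simply supported:
  span PQ: UDL 24: wL³/(24EI) = 343/EI
  span QR: triangular load, peak 5.8: w₀L³/(45EI) = 10.25/EI
  relative rotation θ_0 = (343 + 10.25)/EI = 353.2/EI
A unit hogging moment at Q produces rotation L₁/(3EI) + L₂/(3EI) = 3.767/EI.
Slope continuity at Q: θ_0 = M_Q·3.767/EI, so M_Q = 353.2/3.767 = 93.78 kip·ft (hogging).
Span QR, ΣM about R: R_Q^{QR}·4.3 = 35.75 + 93.78, so R_Q^{QR} = 30.12 kip and R_R = 12.47 − 30.12 = -17.65 kip.

R_R = -17.65 kip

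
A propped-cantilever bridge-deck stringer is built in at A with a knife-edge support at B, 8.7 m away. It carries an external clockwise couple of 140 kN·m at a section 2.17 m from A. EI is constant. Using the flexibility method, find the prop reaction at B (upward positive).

Take the reaction at B as the redundant and release it; the primary structure is a cantilever fixed at A.
Free-end deflection of the primary structure under the applied loading (downward +):
  clockwise couple 140 at a = 2.17: M₀a(2L − a)/(2EI) = 2313/EI
Tip deflection under a unit load at B: L³/(3EI) = 219.5/EI.
The prop prevents deflection at B: R_B = δ_0/δ_{BB} = 2313/219.5 = 10.54 kN.

R_B = 10.54 kN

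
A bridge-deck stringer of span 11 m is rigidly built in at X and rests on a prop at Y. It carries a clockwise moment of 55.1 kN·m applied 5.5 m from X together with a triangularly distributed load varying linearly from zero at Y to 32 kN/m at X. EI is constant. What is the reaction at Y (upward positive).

Choose R_Y as the redundant. The primary structure is the cantilever fixed at X.
Free-end deflection of the primary structure under the applied loading (downward +):
  clockwise couple 55.1 at a = 5.5: M₀a(2L − a)/(2EI) = 2500/EI
  triangular load, peak 32 at the fixed end: w₀L⁴/(30EI) = 15617/EI
  δ_0 = 18117/EI
Tip deflection under a unit load at Y: L³/(3EI) = 443.7/EI.
The prop prevents deflection at Y: R_Y = δ_0/δ_{YY} = 18117/443.7 = 40.84 kN.

R_Y = 40.84 kN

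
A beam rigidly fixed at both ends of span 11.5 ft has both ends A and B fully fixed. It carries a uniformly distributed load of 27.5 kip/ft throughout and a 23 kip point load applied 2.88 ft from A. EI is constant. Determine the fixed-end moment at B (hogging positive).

M_B = 315.5 kip·ft

Take the two fixed-end moments M_A, M_B as redundants; the released structure is the simple span AB.
Simple-span end rotations at A and B under the given loads:
  at A: UDL 27.5: wL³/(24EI) = 1743/EI
  at B: UDL 27.5: wL³/(24EI) = 1743/EI
  at A: point load 23 at a = 2.88: Pab(L + b)/(6LEI) = 166.5/EI
  at B: point load 23 at a = 2.88: Pab(L + a)/(6LEI) = 119/EI
  θ_A0 = 1909/EI,  θ_B0 = 1862/EI
Flexibility coefficients: a unit moment at one end gives L/(3EI) there and L/(6EI) at the far end, so f₁₁ = f₂₂ = 3.833/EI and f₁₂ = f₂₁ = 1.917/EI.
Compatibility — zero rotation at each built-in end:
  3.833 M_A + 1.917 M_B = 1909
  1.917 M_A + 3.833 M_B = 1862
Solving the pair gives M_A = 340.3 kip·ft and M_B = 315.5 kip·ft (hogging).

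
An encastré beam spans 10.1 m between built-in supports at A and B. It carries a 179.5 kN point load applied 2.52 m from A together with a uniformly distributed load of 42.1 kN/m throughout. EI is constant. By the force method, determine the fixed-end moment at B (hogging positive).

Take the two fixed-end moments M_A, M_B as redundants; the released structure is the simple span AB.
End rotations of the released simple span under the applied load (×1/EI):
  at A: point load 179.5 at a = 2.52: Pab(L + b)/(6LEI) = 1000/EI
  at B: point load 179.5 at a = 2.52: Pab(L + a)/(6LEI) = 714/EI
  at A: UDL 42.1: wL³/(24EI) = 1807/EI
  at B: UDL 42.1: wL³/(24EI) = 1807/EI
  θ_A0 = 2808/EI,  θ_B0 = 2521/EI
Flexibility coefficients: a unit moment at one end gives L/(3EI) there and L/(6EI) at the far end, so f₁₁ = f₂₂ = 3.367/EI and f₁₂ = f₂₁ = 1.683/EI.
Compatibility — zero rotation at each built-in end:
  3.367 M_A + 1.683 M_B = 2808
  1.683 M_A + 3.367 M_B = 2521
Solving the pair gives M_A = 612.7 kN·m and M_B = 442.6 kN·m (hogging).

M_B = 442.6 kN·m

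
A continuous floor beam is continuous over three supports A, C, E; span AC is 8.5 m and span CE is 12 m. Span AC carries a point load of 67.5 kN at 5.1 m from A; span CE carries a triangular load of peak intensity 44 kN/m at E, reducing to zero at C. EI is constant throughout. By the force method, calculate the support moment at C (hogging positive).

M_C = 262 kN·m

Take M_C as the redundant. Released structure: two simple spans AC and CE with a hinge at C.
Rotations at C on the released spans (each span's end-slope, ×1/EI):
  span AC: point load 67.5 at a = 5.1: Pab(L + a)/(6LEI) = 312.1/EI
  span CE: triangular load, peak 44: 7w₀L³/(360EI) = 1478/EI
  relative rotation θ_0 = (312.1 + 1478)/EI = 1791/EI
A unit hogging moment at C produces rotation L₁/(3EI) + L₂/(3EI) = 6.833/EI.
Compatibility: M_C·(L₁+L₂)/(3EI) = θ_0, giving M_C = 262 kN·m (hogging).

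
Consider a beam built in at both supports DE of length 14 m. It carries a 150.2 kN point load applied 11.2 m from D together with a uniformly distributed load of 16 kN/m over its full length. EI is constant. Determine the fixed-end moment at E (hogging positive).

M_E = 530.5 kN·m

Take the two fixed-end moments M_D, M_E as redundants; the released structure is the simple span DE.
End rotations of the released simple span under the applied load (×1/EI):
  at D: point load 150.2 at a = 11.2: Pab(L + b)/(6LEI) = 942.1/EI
  at E: point load 150.2 at a = 11.2: Pab(L + a)/(6LEI) = 1413/EI
  at D: UDL 16: wL³/(24EI) = 1829/EI
  at E: UDL 16: wL³/(24EI) = 1829/EI
  θ_D0 = 2771/EI,  θ_E0 = 3242/EI
Flexibility coefficients: a unit moment at one end gives L/(3EI) there and L/(6EI) at the far end, so f₁₁ = f₂₂ = 4.667/EI and f₁₂ = f₂₁ = 2.333/EI.
Compatibility — zero rotation at each built-in end:
  4.667 M_D + 2.333 M_E = 2771
  2.333 M_D + 4.667 M_E = 3242
Solving the pair gives M_D = 328.6 kN·m and M_E = 530.5 kN·m (hogging).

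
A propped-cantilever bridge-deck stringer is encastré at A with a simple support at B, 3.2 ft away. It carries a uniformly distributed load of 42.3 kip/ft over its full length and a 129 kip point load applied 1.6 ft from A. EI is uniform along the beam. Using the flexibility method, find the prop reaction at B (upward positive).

R_B = 91.07 kip

Choose R_B as the redundant. The primary structure is the cantilever fixed at A.
Downward deflection at the released point B due to the loads:
  UDL 42.3: wL⁴/(8EI) = 554.4/EI
  point load 129 at a = 1.6: Pa²(3L − a)/(6EI) = 440.3/EI
  δ_0 = 994.8/EI
Tip deflection under a unit load at B: L³/(3EI) = 10.92/EI.
The prop prevents deflection at B: R_B = δ_0/δ_{BB} = 994.8/10.92 = 91.07 kip.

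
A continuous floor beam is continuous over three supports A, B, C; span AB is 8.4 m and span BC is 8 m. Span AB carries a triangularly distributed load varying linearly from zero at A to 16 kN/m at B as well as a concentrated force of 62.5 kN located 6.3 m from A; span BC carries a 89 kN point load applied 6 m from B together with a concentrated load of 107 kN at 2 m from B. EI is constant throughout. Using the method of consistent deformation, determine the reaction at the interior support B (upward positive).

R_B = 241 kN

Insert a hinge at B; M_B is the redundant, and each span becomes simply supported.
End slopes at the hinge B, treating each span as simply supported:
  span AB: triangular load, peak 16: w₀L³/(45EI) = 210.7/EI
  span AB: point load 62.5 at a = 6.3: Pab(L + a)/(6LEI) = 241.2/EI
  span BC: point load 89 at a = 6: Pab(L + b)/(6LEI) = 222.5/EI
  span BC: point load 107 at a = 2: Pab(L + b)/(6LEI) = 374.5/EI
  relative rotation θ_0 = (451.9 + 597)/EI = 1049/EI
A unit hogging moment at B produces rotation L₁/(3EI) + L₂/(3EI) = 5.467/EI.
Compatibility: M_B·(L₁+L₂)/(3EI) = θ_0, giving M_B = 191.9 kN·m (hogging).
Span AB, ΣM about A with M_B applied at B: R_B^{AB}·8.4 = 770.1 + 191.9, so R_B^{AB} = 114.5 kN and R_A = 129.7 − 114.5 = 15.18 kN.
Span BC, ΣM about C: R_B^{BC}·8 = 820 + 191.9, so R_B^{BC} = 126.5 kN and R_C = 196 − 126.5 = 69.52 kN.
R_B = 114.5 + 126.5 = 241 kN.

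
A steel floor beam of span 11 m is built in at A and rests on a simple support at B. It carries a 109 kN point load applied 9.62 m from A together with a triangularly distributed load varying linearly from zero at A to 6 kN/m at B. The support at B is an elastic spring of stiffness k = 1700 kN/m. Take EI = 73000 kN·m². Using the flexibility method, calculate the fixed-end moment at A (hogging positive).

M_A = 220 kN·m

Remove the prop at B; the released (primary) structure is a cantilever built in at A.
Downward deflection at the released point B due to the loads:
  point load 109 at a = 9.62: Pa²(3L − a)/(6EI) = 39307/EI
  triangular load, peak 6 at the free end: 11w₀L⁴/(120EI) = 8053/EI
  δ_0 = 47360/EI
Tip deflection under a unit load at B: L³/(3EI) = 443.7/EI.
With EI = 73000 kN·m²: δ_0 = 0.64876 m and δ_{BB} = 0.006078 m/kN.
Compatibility — the spring shortens by R_B/k under the reaction it provides: δ_0 − R_B·δ_{BB} = R_B/k. With 1/k = 0.000588 m/kN, R_B = δ_0 / (δ_{BB} + 1/k) = 0.64876 / (0.006078 + 0.000588) = 97.33 kN.
Moment equilibrium about A: M_A = Σ(load moments about A) − R_B·L = 1291 − 97.33×11 = 220 kN·m.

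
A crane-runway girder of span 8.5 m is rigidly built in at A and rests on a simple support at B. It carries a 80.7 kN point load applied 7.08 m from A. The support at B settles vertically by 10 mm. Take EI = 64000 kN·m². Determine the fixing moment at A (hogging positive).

M_A = 82.27 kN·m

Choose R_B as the redundant. The primary structure is the cantilever fixed at A.
Free-end deflection of the primary structure under the applied loading (downward +):
  point load 80.7 at a = 7.08: Pa²(3L − a)/(6EI) = 12419/EI
Flexibility coefficient — unit upward force at B: δ_{BB} = L³/(3EI) = 204.7/EI.
With EI = 64000 kN·m²: δ_0 = 0.19404 m and δ_{BB} = 0.003199 m/kN.
Compatibility — the beam at B must follow the support down by 0.01 m: δ_0 − R_B·δ_{BB} = 0.01, so R_B = (0.19404 − 0.01)/0.003199 = 57.54 kN.
Moment equilibrium about A: M_A = Σ(load moments about A) − R_B·L = 571.4 − 57.54×8.5 = 82.27 kN·m.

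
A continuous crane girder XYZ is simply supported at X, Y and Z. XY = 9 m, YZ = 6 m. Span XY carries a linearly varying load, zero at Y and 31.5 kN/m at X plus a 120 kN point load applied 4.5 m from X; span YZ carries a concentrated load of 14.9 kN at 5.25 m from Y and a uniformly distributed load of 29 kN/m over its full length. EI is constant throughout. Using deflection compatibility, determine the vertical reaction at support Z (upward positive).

Insert a hinge at Y; M_Y is the redundant, and each span becomes simply supported.
Rotations at Y on the released spans (each span's end-slope, ×1/EI):
  span XY: triangular load, peak 31.5: 7w₀L³/(360EI) = 446.5/EI
  span XY: point load 120 at a = 4.5: Pab(L + a)/(6LEI) = 607.5/EI
  span YZ: point load 14.9 at a = 5.25: Pab(L + b)/(6LEI) = 11/EI
  span YZ: UDL 29: wL³/(24EI) = 261/EI
  relative rotation θ_0 = (1054 + 272)/EI = 1326/EI
A unit hogging moment at Y produces rotation L₁/(3EI) + L₂/(3EI) = 5/EI.
Slope continuity at Y: θ_0 = M_Y·5/EI, so M_Y = 1326/5 = 265.2 kN·m (hogging).
Span YZ, ΣM about Z: R_Y^{YZ}·6 = 533.2 + 265.2, so R_Y^{YZ} = 133.1 kN and R_Z = 188.9 − 133.1 = 55.84 kN.

R_Z = 55.84 kN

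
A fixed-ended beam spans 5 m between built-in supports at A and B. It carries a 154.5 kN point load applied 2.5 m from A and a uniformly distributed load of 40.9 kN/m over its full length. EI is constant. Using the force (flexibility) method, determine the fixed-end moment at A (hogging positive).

Release both end moments; the primary structure is a simply-supported span AB with redundants M_A and M_B.
On the primary (simply-supported) span, the end slopes from the loading are:
  at A: point load 154.5 at a = 2.5: Pab(L + b)/(6LEI) = 241.4/EI
  at B: point load 154.5 at a = 2.5: Pab(L + a)/(6LEI) = 241.4/EI
  at A: UDL 40.9: wL³/(24EI) = 213/EI
  at B: UDL 40.9: wL³/(24EI) = 213/EI
  θ_A0 = 454.4/EI,  θ_B0 = 454.4/EI
Flexibility coefficients: a unit moment at one end gives L/(3EI) there and L/(6EI) at the far end, so f₁₁ = f₂₂ = 1.667/EI and f₁₂ = f₂₁ = 0.8333/EI.
Compatibility — zero rotation at each built-in end:
  1.667 M_A + 0.8333 M_B = 454.4
  0.8333 M_A + 1.667 M_B = 454.4
Solving the pair gives M_A = 181.8 kN·m and M_B = 181.8 kN·m (hogging).

M_A = 181.8 kN·m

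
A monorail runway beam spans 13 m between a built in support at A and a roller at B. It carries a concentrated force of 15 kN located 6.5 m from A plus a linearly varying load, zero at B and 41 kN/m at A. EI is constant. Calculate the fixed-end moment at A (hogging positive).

M_A = 498.5 kN·m

Choose R_B as the redundant. The primary structure is the cantilever fixed at A.
Deflection at B on the released cantilever, summing each load's contribution:
  point load 15 at a = 6.5: Pa²(3L − a)/(6EI) = 3433/EI
  triangular load, peak 41 at the fixed end: w₀L⁴/(30EI) = 39033/EI
  δ_0 = 42466/EI
Tip deflection under a unit load at B: L³/(3EI) = 732.3/EI.
Compatibility at B: δ_0 − R_B·δ_{BB} = 0, so R_B = 42466/732.3 = 57.99 kN.
Moment equilibrium about A: M_A = Σ(load moments about A) − R_B·L = 1252 − 57.99×13 = 498.5 kN·m.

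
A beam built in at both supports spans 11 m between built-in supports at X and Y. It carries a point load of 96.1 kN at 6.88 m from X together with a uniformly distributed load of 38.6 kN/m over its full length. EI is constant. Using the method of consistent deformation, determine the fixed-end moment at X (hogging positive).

M_X = 482 kN·m

Release both end moments; the primary structure is a simply-supported span XY with redundants M_X and M_Y.
On the primary (simply-supported) span, the end slopes from the loading are:
  at X: point load 96.1 at a = 6.88: Pab(L + b)/(6LEI) = 624/EI
  at Y: point load 96.1 at a = 6.88: Pab(L + a)/(6LEI) = 738/EI
  at X: UDL 38.6: wL³/(24EI) = 2141/EI
  at Y: UDL 38.6: wL³/(24EI) = 2141/EI
  θ_X0 = 2765/EI,  θ_Y0 = 2879/EI
Flexibility coefficients: a unit moment at one end gives L/(3EI) there and L/(6EI) at the far end, so f₁₁ = f₂₂ = 3.667/EI and f₁₂ = f₂₁ = 1.833/EI.
Compatibility — zero rotation at each built-in end:
  3.667 M_X + 1.833 M_Y = 2765
  1.833 M_X + 3.667 M_Y = 2879
Solving the pair gives M_X = 482 kN·m and M_Y = 544.1 kN·m (hogging).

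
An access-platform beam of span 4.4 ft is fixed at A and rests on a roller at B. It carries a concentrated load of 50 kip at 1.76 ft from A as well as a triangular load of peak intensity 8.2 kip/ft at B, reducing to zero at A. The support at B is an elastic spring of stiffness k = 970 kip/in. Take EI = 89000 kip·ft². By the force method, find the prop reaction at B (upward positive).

Release the roller at B. Primary structure: cantilever fixed at A.
Downward deflection at the released point B due to the loads:
  point load 50 at a = 1.76: Pa²(3L − a)/(6EI) = 295.3/EI
  triangular load, peak 8.2 at the free end: 11w₀L⁴/(120EI) = 281.7/EI
  δ_0 = 577/EI
Flexibility coefficient — unit upward force at B: δ_{BB} = L³/(3EI) = 28.39/EI.
With EI = 89000 kip·ft²: δ_0 = 0.006484 ft and δ_{BB} = 0.000319 ft/kip.
Compatibility — the spring shortens by R_B/k under the reaction it provides: δ_0 − R_B·δ_{BB} = R_B/k. With 1/k = 1/(970×12) ft/kip = 0.000086 ft/kip, R_B = δ_0 / (δ_{BB} + 1/k) = 0.006484 / (0.000319 + 0.000086) = 16.01 kip.

R_B = 16.01 kip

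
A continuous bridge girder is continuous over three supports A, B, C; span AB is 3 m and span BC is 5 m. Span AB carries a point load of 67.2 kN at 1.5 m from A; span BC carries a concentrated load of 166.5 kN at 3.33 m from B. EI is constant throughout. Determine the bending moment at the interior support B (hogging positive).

Take M_B as the redundant. Released structure: two simple spans AB and BC with a hinge at B.
Discontinuity in slope at B on the released structure — sum the simple-span end rotations:
  span AB: point load 67.2 at a = 1.5: Pab(L + a)/(6LEI) = 37.8/EI
  span BC: point load 166.5 at a = 3.33: Pab(L + b)/(6LEI) = 205.9/EI
  relative rotation θ_0 = (37.8 + 205.9)/EI = 243.7/EI
A unit hogging moment at B produces rotation L₁/(3EI) + L₂/(3EI) = 2.667/EI.
Slope continuity at B: θ_0 = M_B·2.667/EI, so M_B = 243.7/2.667 = 91.37 kN·m (hogging).

M_B = 91.37 kN·m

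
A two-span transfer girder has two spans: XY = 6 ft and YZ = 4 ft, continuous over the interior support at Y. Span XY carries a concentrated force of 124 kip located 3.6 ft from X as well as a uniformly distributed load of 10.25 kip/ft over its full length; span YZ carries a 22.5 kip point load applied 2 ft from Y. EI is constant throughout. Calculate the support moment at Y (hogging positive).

M_Y = 120.1 kip·ft

Take M_Y as the redundant. Released structure: two simple spans XY and YZ with a hinge at Y.
Discontinuity in slope at Y on the released structure — sum the simple-span end rotations:
  span XY: point load 124 at a = 3.6: Pab(L + a)/(6LEI) = 285.7/EI
  span XY: UDL 10.25: wL³/(24EI) = 92.25/EI
  span YZ: point load 22.5 at a = 2: Pab(L + b)/(6LEI) = 22.5/EI
  relative rotation θ_0 = (377.9 + 22.5)/EI = 400.4/EI
A unit hogging moment at Y produces rotation L₁/(3EI) + L₂/(3EI) = 3.333/EI.
Compatibility: M_Y·(L₁+L₂)/(3EI) = θ_0, giving M_Y = 120.1 kip·ft (hogging).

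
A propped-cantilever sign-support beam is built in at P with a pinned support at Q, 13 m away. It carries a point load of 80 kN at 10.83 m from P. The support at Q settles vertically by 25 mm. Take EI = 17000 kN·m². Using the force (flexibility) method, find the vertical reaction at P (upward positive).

Remove the prop at Q; the released (primary) structure is a cantilever built in at P.
Deflection at Q on the released cantilever, summing each load's contribution:
  point load 80 at a = 10.83: Pa²(3L − a)/(6EI) = 44054/EI
Tip deflection under a unit load at Q: L³/(3EI) = 732.3/EI.
With EI = 17000 kN·m²: δ_0 = 2.5914 m and δ_{QQ} = 0.043078 m/kN.
Compatibility — the beam at Q must follow the support down by 0.025 m: δ_0 − R_Q·δ_{QQ} = 0.025, so R_Q = (2.5914 − 0.025)/0.043078 = 59.57 kN.
Vertical equilibrium: R_P = ΣP − R_Q = 80 − 59.57 = 20.43 kN.

R_P = 20.43 kN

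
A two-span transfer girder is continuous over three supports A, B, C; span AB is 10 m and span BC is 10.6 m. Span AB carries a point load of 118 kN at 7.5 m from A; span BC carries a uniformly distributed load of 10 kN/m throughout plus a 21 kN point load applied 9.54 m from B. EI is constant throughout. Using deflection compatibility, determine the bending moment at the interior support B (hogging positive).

M_B = 171.9 kN·m

Release continuity at B by inserting a hinge; the redundant is the internal moment M_B. The primary structure is two simply-supported spans AB and BC.
Discontinuity in slope at B on the released structure — sum the simple-span end rotations:
  span AB: point load 118 at a = 7.5: Pab(L + a)/(6LEI) = 645.3/EI
  span BC: UDL 10: wL³/(24EI) = 496.3/EI
  span BC: point load 21 at a = 9.54: Pab(L + b)/(6LEI) = 38.93/EI
  relative rotation θ_0 = (645.3 + 535.2)/EI = 1181/EI
A unit hogging moment at B produces rotation L₁/(3EI) + L₂/(3EI) = 6.867/EI.
Compatibility: M_B·(L₁+L₂)/(3EI) = θ_0, giving M_B = 171.9 kN·m (hogging).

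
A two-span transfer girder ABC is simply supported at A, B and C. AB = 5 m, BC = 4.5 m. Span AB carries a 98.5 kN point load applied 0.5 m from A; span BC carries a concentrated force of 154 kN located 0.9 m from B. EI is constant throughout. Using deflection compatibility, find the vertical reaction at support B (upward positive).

R_B = 158.4 kN

Insert a hinge at B; M_B is the redundant, and each span becomes simply supported.
Discontinuity in slope at B on the released structure — sum the simple-span end rotations:
  span AB: point load 98.5 at a = 0.5: Pab(L + a)/(6LEI) = 40.63/EI
  span BC: point load 154 at a = 0.9: Pab(L + b)/(6LEI) = 149.7/EI
  relative rotation θ_0 = (40.63 + 149.7)/EI = 190.3/EI
A unit hogging moment at B produces rotation L₁/(3EI) + L₂/(3EI) = 3.167/EI.
Slope continuity at B: θ_0 = M_B·3.167/EI, so M_B = 190.3/3.167 = 60.1 kN·m (hogging).
Span AB, ΣM about A with M_B applied at B: R_B^{AB}·5 = 49.25 + 60.1, so R_B^{AB} = 21.87 kN and R_A = 98.5 − 21.87 = 76.63 kN.
Span BC, ΣM about C: R_B^{BC}·4.5 = 554.4 + 60.1, so R_B^{BC} = 136.6 kN and R_C = 154 − 136.6 = 17.44 kN.
R_B = 21.87 + 136.6 = 158.4 kN.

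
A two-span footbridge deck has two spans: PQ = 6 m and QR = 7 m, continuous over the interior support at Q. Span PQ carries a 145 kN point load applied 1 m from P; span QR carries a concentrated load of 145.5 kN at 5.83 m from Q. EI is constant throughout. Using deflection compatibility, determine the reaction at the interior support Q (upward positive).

Take M_Q as the redundant. Released structure: two simple spans PQ and QR with a hinge at Q.
End slopes at the hinge Q, treating each span as simply supported:
  span PQ: point load 145 at a = 1: Pab(L + a)/(6LEI) = 141/EI
  span QR: point load 145.5 at a = 5.83: Pab(L + b)/(6LEI) = 193.1/EI
  relative rotation θ_0 = (141 + 193.1)/EI = 334/EI
A unit hogging moment at Q produces rotation L₁/(3EI) + L₂/(3EI) = 4.333/EI.
Compatibility: M_Q·(L₁+L₂)/(3EI) = θ_0, giving M_Q = 77.08 kN·m (hogging).
Span PQ, ΣM about P with M_Q applied at Q: R_Q^{PQ}·6 = 145 + 77.08, so R_Q^{PQ} = 37.01 kN and R_P = 145 − 37.01 = 108 kN.
Span QR, ΣM about R: R_Q^{QR}·7 = 170.2 + 77.08, so R_Q^{QR} = 35.33 kN and R_R = 145.5 − 35.33 = 110.2 kN.
R_Q = 37.01 + 35.33 = 72.35 kN.

R_Q = 72.35 kN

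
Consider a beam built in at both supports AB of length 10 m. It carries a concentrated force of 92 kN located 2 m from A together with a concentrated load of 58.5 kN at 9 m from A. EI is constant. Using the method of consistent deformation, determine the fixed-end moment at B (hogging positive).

Take the two fixed-end moments M_A, M_B as redundants; the released structure is the simple span AB.
On the primary (simply-supported) span, the end slopes from the loading are:
  at A: point load 92 at a = 2: Pab(L + b)/(6LEI) = 441.6/EI
  at B: point load 92 at a = 2: Pab(L + a)/(6LEI) = 294.4/EI
  at A: point load 58.5 at a = 9: Pab(L + b)/(6LEI) = 96.53/EI
  at B: point load 58.5 at a = 9: Pab(L + a)/(6LEI) = 166.7/EI
  θ_A0 = 538.1/EI,  θ_B0 = 461.1/EI
Flexibility coefficients: a unit moment at one end gives L/(3EI) there and L/(6EI) at the far end, so f₁₁ = f₂₂ = 3.333/EI and f₁₂ = f₂₁ = 1.667/EI.
Compatibility — zero rotation at each built-in end:
  3.333 M_A + 1.667 M_B = 538.1
  1.667 M_A + 3.333 M_B = 461.1
Solving the pair gives M_A = 123 kN·m and M_B = 76.83 kN·m (hogging).

M_B = 76.83 kN·m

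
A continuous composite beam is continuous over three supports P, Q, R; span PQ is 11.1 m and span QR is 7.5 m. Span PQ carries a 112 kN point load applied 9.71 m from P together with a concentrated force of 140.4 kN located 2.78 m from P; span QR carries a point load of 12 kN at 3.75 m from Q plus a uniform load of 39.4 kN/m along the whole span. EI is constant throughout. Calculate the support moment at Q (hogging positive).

Take M_Q as the redundant. Released structure: two simple spans PQ and QR with a hinge at Q.
End slopes at the hinge Q, treating each span as simply supported:
  span PQ: point load 112 at a = 9.71: Pab(L + a)/(6LEI) = 472.3/EI
  span PQ: point load 140.4 at a = 2.78: Pab(L + a)/(6LEI) = 676.8/EI
  span QR: point load 12 at a = 3.75: Pab(L + b)/(6LEI) = 42.19/EI
  span QR: UDL 39.4: wL³/(24EI) = 692.6/EI
  relative rotation θ_0 = (1149 + 734.8)/EI = 1884/EI
A unit hogging moment at Q produces rotation L₁/(3EI) + L₂/(3EI) = 6.2/EI.
Compatibility: M_Q·(L₁+L₂)/(3EI) = θ_0, giving M_Q = 303.9 kN·m (hogging).

M_Q = 303.9 kN·m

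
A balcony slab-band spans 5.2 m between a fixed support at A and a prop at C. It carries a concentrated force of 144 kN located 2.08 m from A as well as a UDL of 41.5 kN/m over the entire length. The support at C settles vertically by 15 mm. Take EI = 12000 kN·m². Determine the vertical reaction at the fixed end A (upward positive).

Take the reaction at C as the redundant and release it; the primary structure is a cantilever fixed at A.
Deflection at C on the released cantilever, summing each load's contribution:
  point load 144 at a = 2.08: Pa²(3L − a)/(6EI) = 1404/EI
  UDL 41.5: wL⁴/(8EI) = 3793/EI
  δ_0 = 5197/EI
Tip deflection under a unit load at C: L³/(3EI) = 46.87/EI.
With EI = 12000 kN·m²: δ_0 = 0.43306 m and δ_{CC} = 0.003906 m/kN.
Compatibility — the beam at C must follow the support down by 0.015 m: δ_0 − R_C·δ_{CC} = 0.015, so R_C = (0.43306 − 0.015)/0.003906 = 107 kN.
Vertical equilibrium: R_A = ΣP − R_C = 359.8 − 107 = 252.8 kN.

R_A = 252.8 kN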